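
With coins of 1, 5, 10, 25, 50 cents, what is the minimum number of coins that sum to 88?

88 − 1×50→38 − 1×25→13 − 1×10→3 − 3×1→0
Total coins = 1 + 1 + 1 + 3 = 6

6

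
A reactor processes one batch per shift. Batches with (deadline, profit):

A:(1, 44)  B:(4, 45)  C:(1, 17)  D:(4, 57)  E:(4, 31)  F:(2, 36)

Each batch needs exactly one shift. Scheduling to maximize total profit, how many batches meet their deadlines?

4

Take jobs in profit order; each goes to the latest open slot no later than its deadline.
By profit: D(d4,57), B(d4,45), A(d1,44), F(d2,36), E(d4,31), C(d1,17)
D→slot 4; B→slot 3; A→slot 1; F→slot 2; E skipped; C skipped.
4 of 6 scheduled.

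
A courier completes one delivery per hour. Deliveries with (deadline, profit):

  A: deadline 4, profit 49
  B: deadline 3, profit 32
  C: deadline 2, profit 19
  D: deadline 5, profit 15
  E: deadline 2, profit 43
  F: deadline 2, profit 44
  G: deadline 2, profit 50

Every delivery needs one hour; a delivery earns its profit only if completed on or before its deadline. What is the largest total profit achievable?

Take jobs in profit order; each goes to the latest open slot no later than its deadline.
By profit: G(d2,50), A(d4,49), F(d2,44), E(d2,43), B(d3,32), C(d2,19), D(d5,15)
G→slot 2; A→slot 4; F→slot 1; E skipped; B→slot 3; C skipped; D→slot 5.
Profit = 44 + 50 + 32 + 49 + 15 = 190

190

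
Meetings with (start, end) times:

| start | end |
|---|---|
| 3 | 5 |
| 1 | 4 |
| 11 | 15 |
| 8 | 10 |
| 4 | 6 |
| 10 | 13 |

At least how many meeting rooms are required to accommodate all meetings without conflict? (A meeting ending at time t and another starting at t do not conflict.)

The answer is the maximum number of intervals overlapping at any instant.
starts: [1, 3, 4, 8, 10, 11]
ends:   [4, 5, 6, 10, 13, 15]
s1→1 s3→2  — peak 2.

2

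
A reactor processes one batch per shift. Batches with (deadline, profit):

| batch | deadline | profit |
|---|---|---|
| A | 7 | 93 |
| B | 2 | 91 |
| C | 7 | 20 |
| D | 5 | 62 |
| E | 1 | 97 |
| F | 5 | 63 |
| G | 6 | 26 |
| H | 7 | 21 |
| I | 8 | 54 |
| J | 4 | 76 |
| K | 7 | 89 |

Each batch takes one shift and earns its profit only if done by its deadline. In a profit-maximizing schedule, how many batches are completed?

8

Take jobs in profit order; each goes to the latest open slot no later than its deadline.
Profit order: E=97 A=93 B=91 K=89 J=76 F=63 D=62 I=54 G=26 H=21 C=20
Assign: E→slot 1, A→slot 7, B→slot 2, K→slot 6, J→slot 4, F→slot 5, D→slot 3, I→slot 8, G skipped, H skipped, C skipped.
Slots: [1:E] [2:B] [3:D] [4:J] [5:F] [6:K] [7:A] [8:I]
8 of 11 scheduled.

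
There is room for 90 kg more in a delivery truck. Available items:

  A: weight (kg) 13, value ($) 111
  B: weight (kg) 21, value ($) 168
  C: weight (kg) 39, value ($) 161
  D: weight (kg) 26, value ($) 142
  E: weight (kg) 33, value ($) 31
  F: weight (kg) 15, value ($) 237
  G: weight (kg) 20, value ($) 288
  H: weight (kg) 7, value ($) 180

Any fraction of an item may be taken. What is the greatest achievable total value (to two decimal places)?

1060.46

Sort by value per unit weight and fill in that order.
Order: H (180/7=25.71) > F (237/15=15.80) > G (288/20=14.40) > A (111/13=8.54) > B (168/21=8.00) > D (142/26=5.46) > C (161/39=4.13) > E (31/33=0.94)
Fill: take H (7 @ 180) → take F (15 @ 237) → take G (20 @ 288) → take A (13 @ 111) → take B (21 @ 168) → take 14/26 of D → 76.46; 90/90 used.
Total value = 1060.46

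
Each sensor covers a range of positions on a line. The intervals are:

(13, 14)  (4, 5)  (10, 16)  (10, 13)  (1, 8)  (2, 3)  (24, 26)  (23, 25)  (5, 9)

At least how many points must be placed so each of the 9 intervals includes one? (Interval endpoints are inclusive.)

Process intervals by earliest right end; each time one isn't hit yet, stab at its right endpoint.
Sorted: [2,3] [4,5] [1,8] [5,9] [10,13] [13,14] [10,16] [23,25] [24,26]
{[2,3]} hit by 3; {[4,5],[1,8],[5,9]} hit by 5; {[10,13],[13,14],[10,16]} hit by 13; {[23,25],[24,26]} hit by 25.
Points: 3, 5, 13, 25 (4 total).

4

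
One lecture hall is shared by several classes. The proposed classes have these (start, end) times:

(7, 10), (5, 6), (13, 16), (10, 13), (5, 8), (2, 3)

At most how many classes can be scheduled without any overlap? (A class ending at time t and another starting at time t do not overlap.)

Order by finish time; keep every interval that doesn't clash with the previous kept one.
Sorted by end: (2,3)  (5,6)  (5,8)  (7,10)  (10,13)  (13,16)
take (2,3); take (5,6); take (7,10); take (10,13); take (13,16).
Selected 5 classes.

5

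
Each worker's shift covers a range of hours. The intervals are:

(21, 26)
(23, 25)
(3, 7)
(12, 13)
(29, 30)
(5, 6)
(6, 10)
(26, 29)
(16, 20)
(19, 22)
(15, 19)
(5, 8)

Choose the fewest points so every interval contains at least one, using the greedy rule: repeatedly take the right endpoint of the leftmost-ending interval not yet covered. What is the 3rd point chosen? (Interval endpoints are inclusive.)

Sorted: [5,6] [3,7] [5,8] [6,10] [12,13] [15,19] [16,20] [19,22] [23,25] [21,26] [26,29] [29,30]
{[5,6],[3,7],[5,8],[6,10]} hit by 6; {[12,13]} hit by 13; {[15,19],[16,20],[19,22]} hit by 19; {[23,25],[21,26]} hit by 25; {[26,29],[29,30]} hit by 29.
Points: 6, 13, 19, 25, 29 (5 total).

19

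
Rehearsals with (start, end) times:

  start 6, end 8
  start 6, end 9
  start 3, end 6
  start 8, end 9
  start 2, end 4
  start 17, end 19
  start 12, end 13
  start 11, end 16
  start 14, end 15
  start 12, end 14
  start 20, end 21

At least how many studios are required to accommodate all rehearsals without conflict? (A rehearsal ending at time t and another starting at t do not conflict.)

3

Count concurrent intervals with a sweep; the peak is the room count.
starts: [2, 3, 6, 6, 8, 11, 12, 12, 14, 17, 20]
ends:   [4, 6, 8, 9, 9, 13, 14, 15, 16, 19, 21]
s2→1 s3→2 e4→1 e6→0 s6→1 s6→2 e8→1 s8→2 e9→1 e9→0 s11→1 s12→2 s12→3  — peak 3.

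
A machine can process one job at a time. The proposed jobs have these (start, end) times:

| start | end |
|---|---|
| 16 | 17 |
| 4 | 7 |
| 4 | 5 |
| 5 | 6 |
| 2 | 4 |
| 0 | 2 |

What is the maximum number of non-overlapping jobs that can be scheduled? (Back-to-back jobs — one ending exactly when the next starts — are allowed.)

5

Order by finish time; keep every interval that doesn't clash with the previous kept one.
By end time: (0,2), (2,4), (4,5), (5,6), (4,7), (16,17).
Pick (0,2); next start ≥ 2 → (2,4); next start ≥ 4 → (4,5); next start ≥ 5 → (5,6); next start ≥ 6 → (16,17).
Selected 5 jobs.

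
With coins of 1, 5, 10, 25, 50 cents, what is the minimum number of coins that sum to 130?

4

Greedy: take as many of the largest coin as possible, then repeat with the remainder.
130 − 2×50→30 − 1×25→5 − 1×5→0
Total coins = 2 + 1 + 1 = 4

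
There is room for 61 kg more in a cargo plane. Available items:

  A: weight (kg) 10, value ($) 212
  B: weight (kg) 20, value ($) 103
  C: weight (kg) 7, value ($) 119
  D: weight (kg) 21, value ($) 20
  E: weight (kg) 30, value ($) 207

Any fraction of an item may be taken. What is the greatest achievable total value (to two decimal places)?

610.10

Ratios (sorted): A 21.20, C 17.00, E 6.90, B 5.15, D 0.95
take A (10 @ 212); take C (7 @ 119); take E (30 @ 207); take 14/20 of B → 72.10. Capacity used 61/61.
Total value = 610.10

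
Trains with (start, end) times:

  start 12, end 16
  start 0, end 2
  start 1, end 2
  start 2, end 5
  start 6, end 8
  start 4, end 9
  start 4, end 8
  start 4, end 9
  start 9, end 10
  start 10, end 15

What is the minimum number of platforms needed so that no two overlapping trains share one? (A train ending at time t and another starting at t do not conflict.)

4

The answer is the maximum number of intervals overlapping at any instant.
Events (time:±→running): 0:+→1 1:+→2 2:-→1 2:-→0 2:+→1 4:+→2 4:+→3 4:+→4 … peak 4.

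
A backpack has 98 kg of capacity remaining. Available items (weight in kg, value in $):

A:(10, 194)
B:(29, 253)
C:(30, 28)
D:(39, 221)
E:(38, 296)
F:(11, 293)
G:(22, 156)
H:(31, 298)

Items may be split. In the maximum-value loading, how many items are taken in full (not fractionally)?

Greedy by value/weight ratio, highest first.
Order: F (293/11=26.64) > A (194/10=19.40) > H (298/31=9.61) > B (253/29=8.72) > E (296/38=7.79) > G (156/22=7.09) > D (221/39=5.67) > C (28/30=0.93)
Fill: take F (11 @ 293) → take A (10 @ 194) → take H (31 @ 298) → take B (29 @ 253) → take 17/38 of E → 132.42; 98/98 used.
4 item(s) taken whole; one partial (take 17/38 of E).

4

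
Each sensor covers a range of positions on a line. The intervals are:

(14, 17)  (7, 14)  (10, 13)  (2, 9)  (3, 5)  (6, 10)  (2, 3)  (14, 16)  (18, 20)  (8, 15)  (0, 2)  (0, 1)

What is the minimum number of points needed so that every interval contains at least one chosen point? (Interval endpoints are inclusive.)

Process intervals by earliest right end; each time one isn't hit yet, stab at its right endpoint.
By right end: [0,1]  [0,2]  [2,3]  [3,5]  [2,9]  [6,10]  [10,13]  [7,14]  [8,15]  [14,16]  [14,17]  [18,20]
[0,1] uncovered → point at 1; [2,3] uncovered → point at 3; [6,10] uncovered → point at 10; [14,16] uncovered → point at 16; [18,20] uncovered → point at 20.
Points: 1, 3, 10, 16, 20 (5 total).

5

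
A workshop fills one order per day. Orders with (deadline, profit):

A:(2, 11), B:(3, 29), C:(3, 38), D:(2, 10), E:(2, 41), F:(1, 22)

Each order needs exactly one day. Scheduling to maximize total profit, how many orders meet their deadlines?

3

Profit order: E=41 C=38 B=29 F=22 A=11 D=10
Assign: E→slot 2, C→slot 3, B→slot 1, F skipped, A skipped, D skipped.
Slots: [1:B] [2:E] [3:C]
3 of 6 scheduled.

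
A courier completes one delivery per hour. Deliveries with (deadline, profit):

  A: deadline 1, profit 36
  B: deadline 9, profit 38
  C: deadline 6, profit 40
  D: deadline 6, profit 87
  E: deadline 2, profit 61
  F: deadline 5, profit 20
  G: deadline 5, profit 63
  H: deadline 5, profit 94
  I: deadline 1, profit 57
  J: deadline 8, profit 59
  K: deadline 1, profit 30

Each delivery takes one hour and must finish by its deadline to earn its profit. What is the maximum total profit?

Profit order: H=94 D=87 G=63 E=61 J=59 I=57 C=40 B=38 A=36 K=30 F=20
Assign: H→slot 5, D→slot 6, G→slot 4, E→slot 2, J→slot 8, I→slot 1, C→slot 3, B→slot 9, A skipped, K skipped, F skipped.
Slots: [1:I] [2:E] [3:C] [4:G] [5:H] [6:D] [8:J] [9:B]
Profit = 57 + 61 + 40 + 63 + 94 + 87 + 59 + 38 = 499

499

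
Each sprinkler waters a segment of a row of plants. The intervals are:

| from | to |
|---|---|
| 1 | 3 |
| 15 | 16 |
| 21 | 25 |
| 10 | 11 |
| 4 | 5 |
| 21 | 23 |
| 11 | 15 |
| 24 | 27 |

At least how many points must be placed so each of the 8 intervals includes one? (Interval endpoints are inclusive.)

Sorted: [1,3] [4,5] [10,11] [11,15] [15,16] [21,23] [21,25] [24,27]
{[1,3]} hit by 3; {[4,5]} hit by 5; {[10,11],[11,15]} hit by 11; {[15,16]} hit by 16; {[21,23],[21,25]} hit by 23; {[24,27]} hit by 27.
Points: 3, 5, 11, 16, 23, 27 (6 total).

6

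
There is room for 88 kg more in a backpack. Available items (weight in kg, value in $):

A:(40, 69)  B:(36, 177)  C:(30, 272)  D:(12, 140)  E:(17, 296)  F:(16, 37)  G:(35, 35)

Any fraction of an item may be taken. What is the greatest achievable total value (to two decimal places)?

Sort by value per unit weight and fill in that order.
Order: E (296/17=17.41) > D (140/12=11.67) > C (272/30=9.07) > B (177/36=4.92) > F (37/16=2.31) > A (69/40=1.73) > G (35/35=1.00)
Fill: take E (17 @ 296) → take D (12 @ 140) → take C (30 @ 272) → take 29/36 of B → 142.58; 88/88 used.
Total value = 850.58

850.58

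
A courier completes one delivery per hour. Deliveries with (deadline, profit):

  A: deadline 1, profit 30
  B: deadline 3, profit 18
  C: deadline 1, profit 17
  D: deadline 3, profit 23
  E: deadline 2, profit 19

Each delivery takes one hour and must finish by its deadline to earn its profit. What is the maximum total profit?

72

Sort by profit descending; place each in the latest free slot ≤ its deadline.
Profit order: A=30 D=23 E=19 B=18 C=17
Assign: A→slot 1, D→slot 3, E→slot 2, B skipped, C skipped.
Slots: [1:A] [2:E] [3:D]
Profit = 30 + 19 + 23 = 72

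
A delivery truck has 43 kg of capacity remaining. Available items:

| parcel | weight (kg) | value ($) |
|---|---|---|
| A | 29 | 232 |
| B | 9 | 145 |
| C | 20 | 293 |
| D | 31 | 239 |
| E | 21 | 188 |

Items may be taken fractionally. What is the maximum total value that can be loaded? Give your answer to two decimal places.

Greedy by value/weight ratio, highest first.
Ratios (sorted): B 16.11, C 14.65, E 8.95, A 8.00, D 7.71
take B (9 @ 145); take C (20 @ 293); take 14/21 of E → 125.33. Capacity used 43/43.
Total value = 563.33

563.33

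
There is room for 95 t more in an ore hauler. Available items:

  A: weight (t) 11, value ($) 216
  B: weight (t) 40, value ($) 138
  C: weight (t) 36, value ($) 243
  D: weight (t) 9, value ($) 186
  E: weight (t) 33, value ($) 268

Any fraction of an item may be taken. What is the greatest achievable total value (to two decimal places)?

933.70

Order: D (186/9=20.67) > A (216/11=19.64) > E (268/33=8.12) > C (243/36=6.75) > B (138/40=3.45)
Fill: take D (9 @ 186) → take A (11 @ 216) → take E (33 @ 268) → take C (36 @ 243) → take 6/40 of B → 20.70; 95/95 used.
Total value = 933.70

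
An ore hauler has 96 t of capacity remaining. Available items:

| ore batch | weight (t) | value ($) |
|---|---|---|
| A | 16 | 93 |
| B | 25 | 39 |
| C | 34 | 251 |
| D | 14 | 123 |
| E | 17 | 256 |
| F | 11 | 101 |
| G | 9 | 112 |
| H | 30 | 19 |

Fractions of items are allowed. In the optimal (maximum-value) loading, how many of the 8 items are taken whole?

5

Order: E (256/17=15.06) > G (112/9=12.44) > F (101/11=9.18) > D (123/14=8.79) > C (251/34=7.38) > A (93/16=5.81) > B (39/25=1.56) > H (19/30=0.63)
Fill: take E (17 @ 256) → take G (9 @ 112) → take F (11 @ 101) → take D (14 @ 123) → take C (34 @ 251) → take 11/16 of A → 63.94; 96/96 used.
5 item(s) taken whole; one partial (take 11/16 of A).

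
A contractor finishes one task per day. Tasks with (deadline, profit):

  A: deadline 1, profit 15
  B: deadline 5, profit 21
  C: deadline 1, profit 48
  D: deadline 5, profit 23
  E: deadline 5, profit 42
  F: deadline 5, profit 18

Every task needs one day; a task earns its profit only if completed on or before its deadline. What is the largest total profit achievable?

Take jobs in profit order; each goes to the latest open slot no later than its deadline.
By profit: C(d1,48), E(d5,42), D(d5,23), B(d5,21), F(d5,18), A(d1,15)
C→slot 1; E→slot 5; D→slot 4; B→slot 3; F→slot 2; A skipped.
Profit = 48 + 18 + 21 + 23 + 42 = 152

152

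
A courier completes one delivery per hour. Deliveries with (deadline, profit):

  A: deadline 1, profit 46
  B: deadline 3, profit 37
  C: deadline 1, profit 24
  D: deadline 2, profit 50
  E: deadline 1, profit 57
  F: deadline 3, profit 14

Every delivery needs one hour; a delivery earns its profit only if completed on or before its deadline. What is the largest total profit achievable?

144

By profit: E(d1,57), D(d2,50), A(d1,46), B(d3,37), C(d1,24), F(d3,14)
E→slot 1; D→slot 2; A skipped; B→slot 3; C skipped; F skipped.
Profit = 57 + 50 + 37 = 144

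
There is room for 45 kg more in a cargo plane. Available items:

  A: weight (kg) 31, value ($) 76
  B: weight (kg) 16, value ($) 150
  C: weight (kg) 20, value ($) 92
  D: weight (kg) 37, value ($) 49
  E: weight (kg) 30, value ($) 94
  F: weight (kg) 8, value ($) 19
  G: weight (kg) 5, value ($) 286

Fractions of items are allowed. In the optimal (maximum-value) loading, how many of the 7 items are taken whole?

3

Greedy by value/weight ratio, highest first.
Order: G (286/5=57.20) > B (150/16=9.38) > C (92/20=4.60) > E (94/30=3.13) > A (76/31=2.45) > F (19/8=2.38) > D (49/37=1.32)
Fill: take G (5 @ 286) → take B (16 @ 150) → take C (20 @ 92) → take 4/30 of E → 12.53; 45/45 used.
3 item(s) taken whole; one partial (take 4/30 of E).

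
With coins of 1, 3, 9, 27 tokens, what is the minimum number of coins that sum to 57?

3

57 − 2×27→3 − 1×3→0
Total coins = 2 + 1 = 3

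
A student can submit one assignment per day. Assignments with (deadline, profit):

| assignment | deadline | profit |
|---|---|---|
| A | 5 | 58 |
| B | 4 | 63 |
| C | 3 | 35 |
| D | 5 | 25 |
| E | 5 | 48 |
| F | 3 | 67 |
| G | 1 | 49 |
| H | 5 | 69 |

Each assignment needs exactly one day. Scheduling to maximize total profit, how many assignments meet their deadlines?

Sort by profit descending; place each in the latest free slot ≤ its deadline.
Profit order: H=69 F=67 B=63 A=58 G=49 E=48 C=35 D=25
Assign: H→slot 5, F→slot 3, B→slot 4, A→slot 2, G→slot 1, E skipped, C skipped, D skipped.
Slots: [1:G] [2:A] [3:F] [4:B] [5:H]
5 of 8 scheduled.

5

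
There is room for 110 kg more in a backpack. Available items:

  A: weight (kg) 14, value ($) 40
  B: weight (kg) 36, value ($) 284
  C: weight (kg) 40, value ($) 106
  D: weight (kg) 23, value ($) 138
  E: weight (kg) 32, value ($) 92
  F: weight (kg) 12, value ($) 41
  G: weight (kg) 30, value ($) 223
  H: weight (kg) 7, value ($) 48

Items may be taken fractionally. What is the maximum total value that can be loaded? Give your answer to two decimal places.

Sort by value per unit weight and fill in that order.
Order: B (284/36=7.89) > G (223/30=7.43) > H (48/7=6.86) > D (138/23=6.00) > F (41/12=3.42) > E (92/32=2.88) > A (40/14=2.86) > C (106/40=2.65)
Fill: take B (36 @ 284) → take G (30 @ 223) → take H (7 @ 48) → take D (23 @ 138) → take F (12 @ 41) → take 2/32 of E → 5.75; 110/110 used.
Total value = 739.75

739.75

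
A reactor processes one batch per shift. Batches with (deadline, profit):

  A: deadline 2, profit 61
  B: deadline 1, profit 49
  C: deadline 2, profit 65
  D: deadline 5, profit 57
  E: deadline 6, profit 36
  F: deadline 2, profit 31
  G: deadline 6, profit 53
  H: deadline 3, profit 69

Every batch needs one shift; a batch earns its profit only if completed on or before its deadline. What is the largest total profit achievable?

341

Sort by profit descending; place each in the latest free slot ≤ its deadline.
Profit order: H=69 C=65 A=61 D=57 G=53 B=49 E=36 F=31
Assign: H→slot 3, C→slot 2, A→slot 1, D→slot 5, G→slot 6, B skipped, E→slot 4, F skipped.
Slots: [1:A] [2:C] [3:H] [4:E] [5:D] [6:G]
Profit = 61 + 65 + 69 + 36 + 57 + 53 = 341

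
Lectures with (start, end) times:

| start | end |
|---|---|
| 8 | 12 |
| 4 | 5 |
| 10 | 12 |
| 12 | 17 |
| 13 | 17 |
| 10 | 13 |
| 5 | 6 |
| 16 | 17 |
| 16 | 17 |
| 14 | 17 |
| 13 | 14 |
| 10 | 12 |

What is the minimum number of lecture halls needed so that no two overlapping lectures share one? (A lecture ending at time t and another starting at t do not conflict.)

5

Count concurrent intervals with a sweep; the peak is the room count.
Events (time:±→running): 4:+→1 5:-→0 5:+→1 6:-→0 8:+→1 10:+→2 10:+→3 10:+→4 12:-→3 12:-→2 12:-→1 12:+→2 13:-→1 13:+→2 13:+→3 14:-→2 14:+→3 16:+→4 16:+→5 … peak 5.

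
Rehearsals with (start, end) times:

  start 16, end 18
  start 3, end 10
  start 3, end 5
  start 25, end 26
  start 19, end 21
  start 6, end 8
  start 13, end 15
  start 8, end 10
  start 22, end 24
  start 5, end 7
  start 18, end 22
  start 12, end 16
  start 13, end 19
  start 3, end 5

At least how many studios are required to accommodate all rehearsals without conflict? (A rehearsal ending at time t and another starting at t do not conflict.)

Count concurrent intervals with a sweep; the peak is the room count.
starts: [3, 3, 3, 5, 6, 8, 12, 13, 13, 16, 18, 19, 22, 25]
ends:   [5, 5, 7, 8, 10, 10, 15, 16, 18, 19, 21, 22, 24, 26]
s3→1 s3→2 s3→3  — peak 3.

3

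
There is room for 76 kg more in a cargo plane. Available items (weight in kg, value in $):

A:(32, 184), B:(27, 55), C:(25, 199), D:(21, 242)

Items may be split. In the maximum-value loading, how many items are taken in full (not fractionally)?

Sort by value per unit weight and fill in that order.
Ratios (sorted): D 11.52, C 7.96, A 5.75, B 2.04
take D (21 @ 242); take C (25 @ 199); take 30/32 of A → 172.50. Capacity used 76/76.
2 item(s) taken whole; one partial (take 30/32 of A).

2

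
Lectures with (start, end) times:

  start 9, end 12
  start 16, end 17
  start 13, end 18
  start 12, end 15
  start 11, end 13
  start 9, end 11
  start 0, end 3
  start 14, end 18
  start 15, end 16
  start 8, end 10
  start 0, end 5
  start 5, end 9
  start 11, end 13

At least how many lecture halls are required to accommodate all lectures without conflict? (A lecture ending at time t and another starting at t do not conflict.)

3

The answer is the maximum number of intervals overlapping at any instant.
Events (time:±→running): 0:+→1 0:+→2 3:-→1 5:-→0 5:+→1 8:+→2 9:-→1 9:+→2 9:+→3 … peak 3.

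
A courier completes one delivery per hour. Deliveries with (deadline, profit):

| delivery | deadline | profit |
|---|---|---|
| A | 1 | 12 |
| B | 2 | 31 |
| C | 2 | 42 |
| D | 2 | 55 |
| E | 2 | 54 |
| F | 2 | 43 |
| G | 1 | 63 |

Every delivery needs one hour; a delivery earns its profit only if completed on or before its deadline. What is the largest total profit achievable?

118

Profit order: G=63 D=55 E=54 F=43 C=42 B=31 A=12
Assign: G→slot 1, D→slot 2, E skipped, F skipped, C skipped, B skipped, A skipped.
Slots: [1:G] [2:D]
Profit = 63 + 55 = 118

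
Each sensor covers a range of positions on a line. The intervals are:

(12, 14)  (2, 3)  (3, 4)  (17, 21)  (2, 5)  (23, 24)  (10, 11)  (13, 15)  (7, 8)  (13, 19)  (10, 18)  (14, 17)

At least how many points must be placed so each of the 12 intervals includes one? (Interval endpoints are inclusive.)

6

Sort by right endpoint; whenever an interval is uncovered, place a point at its right end.
By right end: [2,3]  [3,4]  [2,5]  [7,8]  [10,11]  [12,14]  [13,15]  [14,17]  [10,18]  [13,19]  [17,21]  [23,24]
[2,3] uncovered → point at 3; [7,8] uncovered → point at 8; [10,11] uncovered → point at 11; [12,14] uncovered → point at 14; [17,21] uncovered → point at 21; [23,24] uncovered → point at 24.
Points: 3, 8, 11, 14, 21, 24 (6 total).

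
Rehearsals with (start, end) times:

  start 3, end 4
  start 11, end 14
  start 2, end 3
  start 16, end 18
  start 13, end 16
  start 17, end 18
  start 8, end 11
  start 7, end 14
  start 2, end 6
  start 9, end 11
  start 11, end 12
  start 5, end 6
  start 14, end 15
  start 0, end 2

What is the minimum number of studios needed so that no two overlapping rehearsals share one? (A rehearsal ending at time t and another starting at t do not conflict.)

3

The answer is the maximum number of intervals overlapping at any instant.
Events (time:±→running): 0:+→1 2:-→0 2:+→1 2:+→2 3:-→1 3:+→2 4:-→1 5:+→2 6:-→1 6:-→0 7:+→1 8:+→2 9:+→3 … peak 3.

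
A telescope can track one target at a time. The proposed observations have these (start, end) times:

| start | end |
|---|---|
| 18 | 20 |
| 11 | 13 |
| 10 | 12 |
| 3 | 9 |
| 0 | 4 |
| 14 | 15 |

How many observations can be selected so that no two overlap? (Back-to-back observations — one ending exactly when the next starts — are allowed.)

Greedy by earliest finish: after sorting by end time, pick each interval compatible with the last pick.
Sorted by end: (0,4)  (3,9)  (10,12)  (11,13)  (14,15)  (18,20)
take (0,4); take (10,12); skip (11,13); take (14,15); take (18,20).
Selected 4 observations.

4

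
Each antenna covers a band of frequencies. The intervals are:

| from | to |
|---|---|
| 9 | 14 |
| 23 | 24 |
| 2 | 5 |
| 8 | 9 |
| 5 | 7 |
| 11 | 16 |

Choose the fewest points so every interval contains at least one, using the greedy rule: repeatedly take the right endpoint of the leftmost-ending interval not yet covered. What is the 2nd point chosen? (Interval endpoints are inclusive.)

9

Sorted: [2,5] [5,7] [8,9] [9,14] [11,16] [23,24]
{[2,5],[5,7]} hit by 5; {[8,9],[9,14]} hit by 9; {[11,16]} hit by 16; {[23,24]} hit by 24.
Points: 5, 9, 16, 24 (4 total).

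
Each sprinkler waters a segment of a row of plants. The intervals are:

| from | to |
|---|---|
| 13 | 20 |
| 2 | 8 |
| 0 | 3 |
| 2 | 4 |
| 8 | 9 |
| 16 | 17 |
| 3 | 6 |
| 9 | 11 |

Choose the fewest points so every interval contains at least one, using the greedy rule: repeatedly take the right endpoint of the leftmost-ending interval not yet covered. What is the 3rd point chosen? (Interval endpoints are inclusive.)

By right end: [0,3]  [2,4]  [3,6]  [2,8]  [8,9]  [9,11]  [16,17]  [13,20]
[0,3] uncovered → point at 3; [8,9] uncovered → point at 9; [16,17] uncovered → point at 17.
Points: 3, 9, 17 (3 total).

17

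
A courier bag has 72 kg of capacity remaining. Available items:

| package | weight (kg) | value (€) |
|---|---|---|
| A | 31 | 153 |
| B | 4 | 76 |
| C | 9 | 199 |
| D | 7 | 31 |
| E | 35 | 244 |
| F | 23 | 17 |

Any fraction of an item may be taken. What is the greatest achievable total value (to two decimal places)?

Sort by value per unit weight and fill in that order.
Ratios (sorted): C 22.11, B 19.00, E 6.97, A 4.94, D 4.43, F 0.74
take C (9 @ 199); take B (4 @ 76); take E (35 @ 244); take 24/31 of A → 118.45. Capacity used 72/72.
Total value = 637.45

637.45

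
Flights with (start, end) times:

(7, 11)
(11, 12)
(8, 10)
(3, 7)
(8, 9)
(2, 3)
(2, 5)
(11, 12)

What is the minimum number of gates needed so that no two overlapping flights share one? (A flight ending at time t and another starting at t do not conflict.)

The answer is the maximum number of intervals overlapping at any instant.
Events (time:±→running): 2:+→1 2:+→2 3:-→1 3:+→2 5:-→1 7:-→0 7:+→1 8:+→2 8:+→3 … peak 3.

3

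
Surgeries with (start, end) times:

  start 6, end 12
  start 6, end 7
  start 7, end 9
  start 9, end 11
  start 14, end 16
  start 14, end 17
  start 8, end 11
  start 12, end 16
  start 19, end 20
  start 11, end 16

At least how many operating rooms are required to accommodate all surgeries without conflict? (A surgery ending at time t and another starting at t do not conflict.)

Count concurrent intervals with a sweep; the peak is the room count.
Events (time:±→running): 6:+→1 6:+→2 7:-→1 7:+→2 8:+→3 9:-→2 9:+→3 11:-→2 11:-→1 11:+→2 12:-→1 12:+→2 14:+→3 14:+→4 … peak 4.

4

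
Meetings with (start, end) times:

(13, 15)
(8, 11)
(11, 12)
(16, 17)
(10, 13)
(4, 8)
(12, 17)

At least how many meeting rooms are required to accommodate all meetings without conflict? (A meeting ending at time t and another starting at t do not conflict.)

The answer is the maximum number of intervals overlapping at any instant.
Events (time:±→running): 4:+→1 8:-→0 8:+→1 10:+→2 … peak 2.

2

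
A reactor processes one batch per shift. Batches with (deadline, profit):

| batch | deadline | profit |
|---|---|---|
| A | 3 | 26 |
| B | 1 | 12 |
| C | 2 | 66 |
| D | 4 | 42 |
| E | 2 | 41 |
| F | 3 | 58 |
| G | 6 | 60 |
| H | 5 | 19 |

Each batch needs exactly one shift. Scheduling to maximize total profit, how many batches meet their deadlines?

6

Take jobs in profit order; each goes to the latest open slot no later than its deadline.
Profit order: C=66 G=60 F=58 D=42 E=41 A=26 H=19 B=12
Assign: C→slot 2, G→slot 6, F→slot 3, D→slot 4, E→slot 1, A skipped, H→slot 5, B skipped.
Slots: [1:E] [2:C] [3:F] [4:D] [5:H] [6:G]
6 of 8 scheduled.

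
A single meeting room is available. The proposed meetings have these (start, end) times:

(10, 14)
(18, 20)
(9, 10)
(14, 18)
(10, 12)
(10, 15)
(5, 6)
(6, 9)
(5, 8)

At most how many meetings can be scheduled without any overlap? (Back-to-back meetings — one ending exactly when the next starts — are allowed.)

6

Sort by end time and greedily take each interval whose start is ≥ the last chosen end.
By end time: (5,6), (5,8), (6,9), (9,10), (10,12), (10,14), (10,15), (14,18), (18,20).
Pick (5,6); next start ≥ 6 → (6,9); next start ≥ 9 → (9,10); next start ≥ 10 → (10,12); next start ≥ 12 → (14,18); next start ≥ 18 → (18,20).
Selected 6 meetings.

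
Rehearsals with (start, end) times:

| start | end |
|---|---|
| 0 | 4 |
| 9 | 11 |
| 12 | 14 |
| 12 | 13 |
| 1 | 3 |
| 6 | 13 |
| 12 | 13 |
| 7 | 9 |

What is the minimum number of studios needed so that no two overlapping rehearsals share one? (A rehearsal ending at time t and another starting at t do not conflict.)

4

Events (time:±→running): 0:+→1 1:+→2 3:-→1 4:-→0 6:+→1 7:+→2 9:-→1 9:+→2 11:-→1 12:+→2 12:+→3 12:+→4 … peak 4.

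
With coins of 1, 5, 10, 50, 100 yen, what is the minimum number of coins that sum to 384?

Greedy: take as many of the largest coin as possible, then repeat with the remainder.
384 − 3×100→84 − 1×50→34 − 3×10→4 − 4×1→0
Total coins = 3 + 1 + 3 + 4 = 11

11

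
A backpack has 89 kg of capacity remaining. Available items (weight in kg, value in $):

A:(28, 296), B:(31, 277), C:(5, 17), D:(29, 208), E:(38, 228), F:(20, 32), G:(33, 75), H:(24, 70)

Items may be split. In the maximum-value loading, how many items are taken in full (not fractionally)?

3

Ratios (sorted): A 10.57, B 8.94, D 7.17, E 6.00, C 3.40, H 2.92, G 2.27, F 1.60
take A (28 @ 296); take B (31 @ 277); take D (29 @ 208); take 1/38 of E → 6.00. Capacity used 89/89.
3 item(s) taken whole; one partial (take 1/38 of E).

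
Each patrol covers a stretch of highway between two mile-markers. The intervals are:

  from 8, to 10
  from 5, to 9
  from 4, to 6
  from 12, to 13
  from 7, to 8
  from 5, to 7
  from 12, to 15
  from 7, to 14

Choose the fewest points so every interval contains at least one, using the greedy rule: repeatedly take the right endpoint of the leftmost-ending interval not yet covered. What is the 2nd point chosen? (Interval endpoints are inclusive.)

8

Process intervals by earliest right end; each time one isn't hit yet, stab at its right endpoint.
By right end: [4,6]  [5,7]  [7,8]  [5,9]  [8,10]  [12,13]  [7,14]  [12,15]
[4,6] uncovered → point at 6; [7,8] uncovered → point at 8; [12,13] uncovered → point at 13.
Points: 6, 8, 13 (3 total).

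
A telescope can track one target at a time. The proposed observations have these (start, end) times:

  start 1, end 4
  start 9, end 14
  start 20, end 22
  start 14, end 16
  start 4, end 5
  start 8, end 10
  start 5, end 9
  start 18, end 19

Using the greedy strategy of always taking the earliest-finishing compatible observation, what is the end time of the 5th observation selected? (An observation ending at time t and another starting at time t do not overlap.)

Sort by end time and greedily take each interval whose start is ≥ the last chosen end.
By end time: (1,4), (4,5), (5,9), (8,10), (9,14), (14,16), (18,19), (20,22).
Pick (1,4); next start ≥ 4 → (4,5); next start ≥ 5 → (5,9); next start ≥ 9 → (9,14); next start ≥ 14 → (14,16); next start ≥ 16 → (18,19); next start ≥ 19 → (20,22).
Selected: (1,4) (4,5) (5,9) (9,14) (14,16) (18,19) (20,22)

16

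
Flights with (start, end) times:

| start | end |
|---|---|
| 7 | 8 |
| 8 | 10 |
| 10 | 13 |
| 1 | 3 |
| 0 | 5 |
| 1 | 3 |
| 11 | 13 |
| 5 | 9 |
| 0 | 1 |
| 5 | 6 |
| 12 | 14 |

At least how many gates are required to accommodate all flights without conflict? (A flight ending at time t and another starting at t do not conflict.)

The answer is the maximum number of intervals overlapping at any instant.
starts: [0, 0, 1, 1, 5, 5, 7, 8, 10, 11, 12]
ends:   [1, 3, 3, 5, 6, 8, 9, 10, 13, 13, 14]
s0→1 s0→2 e1→1 s1→2 s1→3  — peak 3.

3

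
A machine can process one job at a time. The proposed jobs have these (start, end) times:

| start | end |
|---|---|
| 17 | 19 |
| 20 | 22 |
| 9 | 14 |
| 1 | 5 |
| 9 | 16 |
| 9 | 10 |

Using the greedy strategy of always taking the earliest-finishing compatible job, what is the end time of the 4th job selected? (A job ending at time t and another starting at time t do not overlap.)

Sorted by end: (1,5)  (9,10)  (9,14)  (9,16)  (17,19)  (20,22)
take (1,5); take (9,10); skip (9,14); take (17,19); take (20,22).
Selected: (1,5) (9,10) (17,19) (20,22)

22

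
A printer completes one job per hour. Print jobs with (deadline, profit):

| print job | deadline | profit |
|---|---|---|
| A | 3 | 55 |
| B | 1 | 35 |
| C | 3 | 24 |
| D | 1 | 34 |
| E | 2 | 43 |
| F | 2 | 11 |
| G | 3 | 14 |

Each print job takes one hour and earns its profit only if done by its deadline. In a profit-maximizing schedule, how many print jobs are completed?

3

Profit order: A=55 E=43 B=35 D=34 C=24 G=14 F=11
Assign: A→slot 3, E→slot 2, B→slot 1, D skipped, C skipped, G skipped, F skipped.
Slots: [1:B] [2:E] [3:A]
3 of 7 scheduled.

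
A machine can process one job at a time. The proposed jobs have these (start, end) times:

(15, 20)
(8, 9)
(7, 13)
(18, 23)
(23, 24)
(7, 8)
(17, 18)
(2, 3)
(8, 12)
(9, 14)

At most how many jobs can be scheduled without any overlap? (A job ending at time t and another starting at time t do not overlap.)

Greedy by earliest finish: after sorting by end time, pick each interval compatible with the last pick.
Sorted by end: (2,3)  (7,8)  (8,9)  (8,12)  (7,13)  (9,14)  (17,18)  (15,20)  (18,23)  (23,24)
take (2,3); take (7,8); take (8,9); skip (7,13); take (9,14); take (17,18); take (18,23); take (23,24).
Selected 7 jobs.

7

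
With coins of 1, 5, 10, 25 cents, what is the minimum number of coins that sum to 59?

59 − 2×25→9 − 1×5→4 − 4×1→0
Total coins = 2 + 1 + 4 = 7

7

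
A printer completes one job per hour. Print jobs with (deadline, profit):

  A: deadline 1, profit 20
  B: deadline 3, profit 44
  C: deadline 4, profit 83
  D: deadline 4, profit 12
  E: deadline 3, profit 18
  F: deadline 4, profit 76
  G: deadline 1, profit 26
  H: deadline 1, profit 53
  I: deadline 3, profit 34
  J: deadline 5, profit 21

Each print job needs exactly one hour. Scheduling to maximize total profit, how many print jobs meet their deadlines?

5

Sort by profit descending; place each in the latest free slot ≤ its deadline.
Profit order: C=83 F=76 H=53 B=44 I=34 G=26 J=21 A=20 E=18 D=12
Assign: C→slot 4, F→slot 3, H→slot 1, B→slot 2, I skipped, G skipped, J→slot 5, A skipped, E skipped, D skipped.
Slots: [1:H] [2:B] [3:F] [4:C] [5:J]
5 of 10 scheduled.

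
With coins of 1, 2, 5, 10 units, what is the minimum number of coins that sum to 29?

5

29 = 2×10 + 1×5 + 2×2
Total coins = 2 + 1 + 2 = 5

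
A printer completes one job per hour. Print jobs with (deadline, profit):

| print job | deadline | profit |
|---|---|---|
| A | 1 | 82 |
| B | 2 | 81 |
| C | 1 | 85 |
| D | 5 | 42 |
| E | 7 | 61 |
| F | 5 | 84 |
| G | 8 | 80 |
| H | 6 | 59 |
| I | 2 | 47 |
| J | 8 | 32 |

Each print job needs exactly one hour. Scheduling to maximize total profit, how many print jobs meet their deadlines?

8

Take jobs in profit order; each goes to the latest open slot no later than its deadline.
Profit order: C=85 F=84 A=82 B=81 G=80 E=61 H=59 I=47 D=42 J=32
Assign: C→slot 1, F→slot 5, A skipped, B→slot 2, G→slot 8, E→slot 7, H→slot 6, I skipped, D→slot 4, J→slot 3.
Slots: [1:C] [2:B] [3:J] [4:D] [5:F] [6:H] [7:E] [8:G]
8 of 10 scheduled.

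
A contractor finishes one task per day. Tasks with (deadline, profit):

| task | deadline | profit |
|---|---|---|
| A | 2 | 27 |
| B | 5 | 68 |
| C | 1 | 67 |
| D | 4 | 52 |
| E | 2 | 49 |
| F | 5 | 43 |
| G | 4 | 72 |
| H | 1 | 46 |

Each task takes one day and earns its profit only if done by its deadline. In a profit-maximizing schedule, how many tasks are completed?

5

By profit: G(d4,72), B(d5,68), C(d1,67), D(d4,52), E(d2,49), H(d1,46), F(d5,43), A(d2,27)
G→slot 4; B→slot 5; C→slot 1; D→slot 3; E→slot 2; H skipped; F skipped; A skipped.
5 of 8 scheduled.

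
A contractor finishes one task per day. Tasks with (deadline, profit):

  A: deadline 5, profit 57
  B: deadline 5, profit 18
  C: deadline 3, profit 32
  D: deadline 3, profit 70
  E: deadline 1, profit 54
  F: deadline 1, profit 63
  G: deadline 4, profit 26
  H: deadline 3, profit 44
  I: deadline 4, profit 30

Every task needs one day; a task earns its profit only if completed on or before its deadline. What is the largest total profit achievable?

Take jobs in profit order; each goes to the latest open slot no later than its deadline.
By profit: D(d3,70), F(d1,63), A(d5,57), E(d1,54), H(d3,44), C(d3,32), I(d4,30), G(d4,26), B(d5,18)
D→slot 3; F→slot 1; A→slot 5; E skipped; H→slot 2; C skipped; I→slot 4; G skipped; B skipped.
Profit = 63 + 44 + 70 + 30 + 57 = 264

264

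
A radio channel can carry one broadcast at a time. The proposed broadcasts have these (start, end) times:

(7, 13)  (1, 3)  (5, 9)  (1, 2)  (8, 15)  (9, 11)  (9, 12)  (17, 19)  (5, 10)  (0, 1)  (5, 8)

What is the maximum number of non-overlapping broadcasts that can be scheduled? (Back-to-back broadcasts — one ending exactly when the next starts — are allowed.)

5

Sort by end time and greedily take each interval whose start is ≥ the last chosen end.
Sorted by end: (0,1)  (1,2)  (1,3)  (5,8)  (5,9)  (5,10)  (9,11)  (9,12)  (7,13)  (8,15)  (17,19)
take (0,1); take (1,2); skip (1,3); take (5,8); take (9,11); skip (9,12); take (17,19).
Selected 5 broadcasts.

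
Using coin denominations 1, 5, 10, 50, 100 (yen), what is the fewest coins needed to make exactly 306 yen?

5

306 = 3×100 + 1×5 + 1×1
Total coins = 3 + 1 + 1 = 5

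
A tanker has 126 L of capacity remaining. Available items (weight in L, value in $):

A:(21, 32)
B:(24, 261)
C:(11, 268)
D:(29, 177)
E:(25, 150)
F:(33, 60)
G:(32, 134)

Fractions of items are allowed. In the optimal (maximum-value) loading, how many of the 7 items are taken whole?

5

Greedy by value/weight ratio, highest first.
Ratios (sorted): C 24.36, B 10.88, D 6.10, E 6.00, G 4.19, F 1.82, A 1.52
take C (11 @ 268); take B (24 @ 261); take D (29 @ 177); take E (25 @ 150); take G (32 @ 134); take 5/33 of F → 9.09. Capacity used 126/126.
5 item(s) taken whole; one partial (take 5/33 of F).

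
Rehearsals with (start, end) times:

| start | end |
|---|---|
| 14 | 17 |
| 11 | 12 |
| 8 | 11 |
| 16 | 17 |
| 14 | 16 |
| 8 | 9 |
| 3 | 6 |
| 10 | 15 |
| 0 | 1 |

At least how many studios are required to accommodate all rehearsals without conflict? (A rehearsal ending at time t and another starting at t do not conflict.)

Count concurrent intervals with a sweep; the peak is the room count.
starts: [0, 3, 8, 8, 10, 11, 14, 14, 16]
ends:   [1, 6, 9, 11, 12, 15, 16, 17, 17]
s0→1 e1→0 s3→1 e6→0 s8→1 s8→2 e9→1 s10→2 e11→1 s11→2 e12→1 s14→2 s14→3  — peak 3.

3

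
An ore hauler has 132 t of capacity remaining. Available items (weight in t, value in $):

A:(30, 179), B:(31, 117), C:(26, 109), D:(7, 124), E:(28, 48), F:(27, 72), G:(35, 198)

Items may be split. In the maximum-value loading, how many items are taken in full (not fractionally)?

Greedy by value/weight ratio, highest first.
Ratios (sorted): D 17.71, A 5.97, G 5.66, C 4.19, B 3.77, F 2.67, E 1.71
take D (7 @ 124); take A (30 @ 179); take G (35 @ 198); take C (26 @ 109); take B (31 @ 117); take 3/27 of F → 8.00. Capacity used 132/132.
5 item(s) taken whole; one partial (take 3/27 of F).

5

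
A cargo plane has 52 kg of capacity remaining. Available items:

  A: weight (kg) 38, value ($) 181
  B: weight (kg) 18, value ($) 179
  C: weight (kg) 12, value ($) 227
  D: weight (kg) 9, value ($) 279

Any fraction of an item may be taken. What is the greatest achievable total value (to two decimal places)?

Sort by value per unit weight and fill in that order.
Ratios (sorted): D 31.00, C 18.92, B 9.94, A 4.76
take D (9 @ 279); take C (12 @ 227); take B (18 @ 179); take 13/38 of A → 61.92. Capacity used 52/52.
Total value = 746.92

746.92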